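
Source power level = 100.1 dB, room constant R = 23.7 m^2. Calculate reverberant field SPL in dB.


Given values:
  Lw = 100.1 dB, R = 23.7 m^2
Formula: SPL = Lw + 10 * log10(4 / R)
Compute 4 / R = 4 / 23.7 = 0.168776
Compute 10 * log10(0.168776) = -7.7269
SPL = 100.1 + (-7.7269) = 92.37

92.37 dB


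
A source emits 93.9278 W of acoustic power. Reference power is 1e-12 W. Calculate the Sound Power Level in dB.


Given values:
  W = 93.9278 W
  W_ref = 1e-12 W
Formula: SWL = 10 * log10(W / W_ref)
Compute ratio: W / W_ref = 93927800000000
Compute log10: log10(93927800000000) = 13.972794
Multiply: SWL = 10 * 13.972794 = 139.73

139.73 dB


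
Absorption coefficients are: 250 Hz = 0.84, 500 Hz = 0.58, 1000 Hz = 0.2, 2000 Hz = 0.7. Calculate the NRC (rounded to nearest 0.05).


Given values:
  a_250 = 0.84, a_500 = 0.58
  a_1000 = 0.2, a_2000 = 0.7
Formula: NRC = (a250 + a500 + a1000 + a2000) / 4
Sum = 0.84 + 0.58 + 0.2 + 0.7 = 2.32
NRC = 2.32 / 4 = 0.58
Rounded to nearest 0.05: 0.6

0.6


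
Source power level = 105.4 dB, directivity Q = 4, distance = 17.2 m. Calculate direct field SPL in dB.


Given values:
  Lw = 105.4 dB, Q = 4, r = 17.2 m
Formula: SPL = Lw + 10 * log10(Q / (4 * pi * r^2))
Compute 4 * pi * r^2 = 4 * pi * 17.2^2 = 3717.6351
Compute Q / denom = 4 / 3717.6351 = 0.00107595
Compute 10 * log10(0.00107595) = -29.6821
SPL = 105.4 + (-29.6821) = 75.72

75.72 dB


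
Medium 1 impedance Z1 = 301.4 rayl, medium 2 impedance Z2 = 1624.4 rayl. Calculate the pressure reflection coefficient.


Given values:
  Z1 = 301.4 rayl, Z2 = 1624.4 rayl
Formula: R = (Z2 - Z1) / (Z2 + Z1)
Numerator: Z2 - Z1 = 1624.4 - 301.4 = 1323.0
Denominator: Z2 + Z1 = 1624.4 + 301.4 = 1925.8
R = 1323.0 / 1925.8 = 0.687

0.687


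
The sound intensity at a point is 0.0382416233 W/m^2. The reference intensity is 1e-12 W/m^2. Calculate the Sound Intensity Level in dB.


Given values:
  I = 0.0382416233 W/m^2
  I_ref = 1e-12 W/m^2
Formula: SIL = 10 * log10(I / I_ref)
Compute ratio: I / I_ref = 38241623300
Compute log10: log10(38241623300) = 10.582536
Multiply: SIL = 10 * 10.582536 = 105.83

105.83 dB


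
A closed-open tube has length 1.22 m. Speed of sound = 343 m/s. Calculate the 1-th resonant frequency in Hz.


Given values:
  Tube type: closed-open, L = 1.22 m, c = 343 m/s, n = 1
Formula: f_n = (2n - 1) * c / (4 * L)
Compute 2n - 1 = 2*1 - 1 = 1
Compute 4 * L = 4 * 1.22 = 4.88
f = 1 * 343 / 4.88
f = 70.29

70.29 Hz


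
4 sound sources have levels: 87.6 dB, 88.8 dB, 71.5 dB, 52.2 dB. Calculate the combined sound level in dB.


Formula: L_total = 10 * log10( sum(10^(Li/10)) )
  Source 1: 10^(87.6/10) = 575439937.3372
  Source 2: 10^(88.8/10) = 758577575.0292
  Source 3: 10^(71.5/10) = 14125375.4462
  Source 4: 10^(52.2/10) = 165958.6907
Sum of linear values = 1348308846.5033
L_total = 10 * log10(1348308846.5033) = 91.3

91.3 dB


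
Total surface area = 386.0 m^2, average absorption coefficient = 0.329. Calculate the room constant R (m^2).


Given values:
  S = 386.0 m^2, alpha = 0.329
Formula: R = S * alpha / (1 - alpha)
Numerator: 386.0 * 0.329 = 126.994
Denominator: 1 - 0.329 = 0.671
R = 126.994 / 0.671 = 189.26

189.26 m^2


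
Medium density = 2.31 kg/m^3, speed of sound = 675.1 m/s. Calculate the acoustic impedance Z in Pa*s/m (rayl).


Given values:
  rho = 2.31 kg/m^3
  c = 675.1 m/s
Formula: Z = rho * c
Z = 2.31 * 675.1
Z = 1559.48

1559.48 rayl


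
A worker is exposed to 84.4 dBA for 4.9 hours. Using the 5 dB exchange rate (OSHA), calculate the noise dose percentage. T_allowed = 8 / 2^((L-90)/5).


Given values:
  L = 84.4 dBA, T = 4.9 hours
Formula: T_allowed = 8 / 2^((L - 90) / 5)
Compute exponent: (84.4 - 90) / 5 = -1.12
Compute 2^(-1.12) = 0.460094
T_allowed = 8 / 0.460094 = 17.387751 hours
Dose = (T / T_allowed) * 100
Dose = (4.9 / 17.387751) * 100 = 28.18

28.18 %


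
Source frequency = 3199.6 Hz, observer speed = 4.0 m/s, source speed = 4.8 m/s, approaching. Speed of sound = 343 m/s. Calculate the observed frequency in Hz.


Given values:
  f_s = 3199.6 Hz, v_o = 4.0 m/s, v_s = 4.8 m/s
  Direction: approaching
Formula: f_o = f_s * (c + v_o) / (c - v_s)
Numerator: c + v_o = 343 + 4.0 = 347.0
Denominator: c - v_s = 343 - 4.8 = 338.2
f_o = 3199.6 * 347.0 / 338.2 = 3282.85

3282.85 Hz


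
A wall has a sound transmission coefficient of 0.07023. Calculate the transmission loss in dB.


Given values:
  tau = 0.07023
Formula: TL = 10 * log10(1 / tau)
Compute 1 / tau = 1 / 0.07023 = 14.2389
Compute log10(14.2389) = 1.153476
TL = 10 * 1.153476 = 11.53

11.53 dB


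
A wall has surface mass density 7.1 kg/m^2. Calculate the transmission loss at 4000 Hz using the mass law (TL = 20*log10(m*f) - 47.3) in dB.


Given values:
  m = 7.1 kg/m^2, f = 4000 Hz
Formula: TL = 20 * log10(m * f) - 47.3
Compute m * f = 7.1 * 4000 = 28400.0
Compute log10(28400.0) = 4.453318
Compute 20 * 4.453318 = 89.0664
TL = 89.0664 - 47.3 = 41.77

41.77 dB


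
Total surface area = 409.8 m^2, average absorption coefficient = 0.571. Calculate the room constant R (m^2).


Given values:
  S = 409.8 m^2, alpha = 0.571
Formula: R = S * alpha / (1 - alpha)
Numerator: 409.8 * 0.571 = 233.9958
Denominator: 1 - 0.571 = 0.429
R = 233.9958 / 0.429 = 545.44

545.44 m^2


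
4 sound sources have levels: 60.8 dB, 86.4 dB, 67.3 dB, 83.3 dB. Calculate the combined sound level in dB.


Formula: L_total = 10 * log10( sum(10^(Li/10)) )
  Source 1: 10^(60.8/10) = 1202264.4346
  Source 2: 10^(86.4/10) = 436515832.2402
  Source 3: 10^(67.3/10) = 5370317.9637
  Source 4: 10^(83.3/10) = 213796208.9502
Sum of linear values = 656884623.5887
L_total = 10 * log10(656884623.5887) = 88.17

88.17 dB


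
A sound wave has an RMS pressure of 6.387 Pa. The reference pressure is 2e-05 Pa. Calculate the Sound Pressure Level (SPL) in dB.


Given values:
  p = 6.387 Pa
  p_ref = 2e-05 Pa
Formula: SPL = 20 * log10(p / p_ref)
Compute ratio: p / p_ref = 6.387 / 2e-05 = 319350
Compute log10: log10(319350) = 5.504267
Multiply: SPL = 20 * 5.504267 = 110.09

110.09 dB


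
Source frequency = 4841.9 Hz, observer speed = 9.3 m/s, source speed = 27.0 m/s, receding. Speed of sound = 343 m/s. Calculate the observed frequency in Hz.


Given values:
  f_s = 4841.9 Hz, v_o = 9.3 m/s, v_s = 27.0 m/s
  Direction: receding
Formula: f_o = f_s * (c - v_o) / (c + v_s)
Numerator: c - v_o = 343 - 9.3 = 333.7
Denominator: c + v_s = 343 + 27.0 = 370.0
f_o = 4841.9 * 333.7 / 370.0 = 4366.87

4366.87 Hz


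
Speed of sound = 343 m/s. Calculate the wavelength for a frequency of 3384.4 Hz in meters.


Given values:
  c = 343 m/s, f = 3384.4 Hz
Formula: lambda = c / f
lambda = 343 / 3384.4
lambda = 0.1013

0.1013 m


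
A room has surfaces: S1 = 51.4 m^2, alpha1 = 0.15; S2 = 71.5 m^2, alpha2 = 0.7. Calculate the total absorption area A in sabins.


Given surfaces:
  Surface 1: 51.4 * 0.15 = 7.71
  Surface 2: 71.5 * 0.7 = 50.05
Formula: A = sum(Si * alpha_i)
A = 7.71 + 50.05
A = 57.76

57.76 sabins


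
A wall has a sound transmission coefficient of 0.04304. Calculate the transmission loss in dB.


Given values:
  tau = 0.04304
Formula: TL = 10 * log10(1 / tau)
Compute 1 / tau = 1 / 0.04304 = 23.2342
Compute log10(23.2342) = 1.366128
TL = 10 * 1.366128 = 13.66

13.66 dB


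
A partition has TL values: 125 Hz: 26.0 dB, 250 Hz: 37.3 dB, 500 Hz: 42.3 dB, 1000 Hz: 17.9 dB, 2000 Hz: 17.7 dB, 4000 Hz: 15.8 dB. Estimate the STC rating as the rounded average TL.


Given TL values at each frequency:
  125 Hz: 26.0 dB
  250 Hz: 37.3 dB
  500 Hz: 42.3 dB
  1000 Hz: 17.9 dB
  2000 Hz: 17.7 dB
  4000 Hz: 15.8 dB
Formula: STC ~ round(average of TL values)
Sum = 26.0 + 37.3 + 42.3 + 17.9 + 17.7 + 15.8 = 157.0
Average = 157.0 / 6 = 26.17
Rounded: 26

26


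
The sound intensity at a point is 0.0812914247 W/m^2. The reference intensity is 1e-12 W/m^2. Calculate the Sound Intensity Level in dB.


Given values:
  I = 0.0812914247 W/m^2
  I_ref = 1e-12 W/m^2
Formula: SIL = 10 * log10(I / I_ref)
Compute ratio: I / I_ref = 81291424700
Compute log10: log10(81291424700) = 10.910045
Multiply: SIL = 10 * 10.910045 = 109.1

109.1 dB


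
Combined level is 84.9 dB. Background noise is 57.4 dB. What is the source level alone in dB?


Given values:
  L_total = 84.9 dB, L_bg = 57.4 dB
Formula: L_source = 10 * log10(10^(L_total/10) - 10^(L_bg/10))
Convert to linear:
  10^(84.9/10) = 309029543.2514
  10^(57.4/10) = 549540.8739
Difference: 309029543.2514 - 549540.8739 = 308480002.3775
L_source = 10 * log10(308480002.3775) = 84.89

84.89 dB


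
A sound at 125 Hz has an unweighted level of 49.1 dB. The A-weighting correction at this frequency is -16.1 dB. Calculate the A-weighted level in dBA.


Given values:
  SPL = 49.1 dB
  A-weighting at 125 Hz = -16.1 dB
Formula: L_A = SPL + A_weight
L_A = 49.1 + (-16.1)
L_A = 33.0

33.0 dBA


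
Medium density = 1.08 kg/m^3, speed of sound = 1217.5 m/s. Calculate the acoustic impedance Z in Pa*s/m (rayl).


Given values:
  rho = 1.08 kg/m^3
  c = 1217.5 m/s
Formula: Z = rho * c
Z = 1.08 * 1217.5
Z = 1314.9

1314.9 rayl


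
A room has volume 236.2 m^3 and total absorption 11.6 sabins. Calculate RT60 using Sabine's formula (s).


Given values:
  V = 236.2 m^3
  A = 11.6 sabins
Formula: RT60 = 0.161 * V / A
Numerator: 0.161 * 236.2 = 38.0282
RT60 = 38.0282 / 11.6 = 3.278

3.278 s


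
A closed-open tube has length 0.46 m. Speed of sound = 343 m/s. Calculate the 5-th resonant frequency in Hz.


Given values:
  Tube type: closed-open, L = 0.46 m, c = 343 m/s, n = 5
Formula: f_n = (2n - 1) * c / (4 * L)
Compute 2n - 1 = 2*5 - 1 = 9
Compute 4 * L = 4 * 0.46 = 1.84
f = 9 * 343 / 1.84
f = 1677.72

1677.72 Hz


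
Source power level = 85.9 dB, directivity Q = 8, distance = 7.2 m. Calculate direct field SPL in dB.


Given values:
  Lw = 85.9 dB, Q = 8, r = 7.2 m
Formula: SPL = Lw + 10 * log10(Q / (4 * pi * r^2))
Compute 4 * pi * r^2 = 4 * pi * 7.2^2 = 651.4407
Compute Q / denom = 8 / 651.4407 = 0.01228047
Compute 10 * log10(0.01228047) = -19.1079
SPL = 85.9 + (-19.1079) = 66.79

66.79 dB


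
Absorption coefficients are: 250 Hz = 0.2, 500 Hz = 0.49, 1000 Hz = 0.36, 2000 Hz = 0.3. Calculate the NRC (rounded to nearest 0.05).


Given values:
  a_250 = 0.2, a_500 = 0.49
  a_1000 = 0.36, a_2000 = 0.3
Formula: NRC = (a250 + a500 + a1000 + a2000) / 4
Sum = 0.2 + 0.49 + 0.36 + 0.3 = 1.35
NRC = 1.35 / 4 = 0.3375
Rounded to nearest 0.05: 0.35

0.35


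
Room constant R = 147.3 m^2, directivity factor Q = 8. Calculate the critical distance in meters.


Given values:
  R = 147.3 m^2, Q = 8
Formula: d_c = 0.141 * sqrt(Q * R)
Compute Q * R = 8 * 147.3 = 1178.4
Compute sqrt(1178.4) = 34.3278
d_c = 0.141 * 34.3278 = 4.84

4.84 m


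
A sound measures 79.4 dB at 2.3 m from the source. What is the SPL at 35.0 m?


Given values:
  SPL1 = 79.4 dB, r1 = 2.3 m, r2 = 35.0 m
Formula: SPL2 = SPL1 - 20 * log10(r2 / r1)
Compute ratio: r2 / r1 = 35.0 / 2.3 = 15.2174
Compute log10: log10(15.2174) = 1.18234
Compute drop: 20 * 1.18234 = 23.6468
SPL2 = 79.4 - 23.6468 = 55.75

55.75 dB


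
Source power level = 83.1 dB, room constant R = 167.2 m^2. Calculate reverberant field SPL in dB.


Given values:
  Lw = 83.1 dB, R = 167.2 m^2
Formula: SPL = Lw + 10 * log10(4 / R)
Compute 4 / R = 4 / 167.2 = 0.023923
Compute 10 * log10(0.023923) = -16.2118
SPL = 83.1 + (-16.2118) = 66.89

66.89 dB


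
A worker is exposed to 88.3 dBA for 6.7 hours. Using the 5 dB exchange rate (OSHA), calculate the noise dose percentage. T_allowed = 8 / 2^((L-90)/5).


Given values:
  L = 88.3 dBA, T = 6.7 hours
Formula: T_allowed = 8 / 2^((L - 90) / 5)
Compute exponent: (88.3 - 90) / 5 = -0.34
Compute 2^(-0.34) = 0.790041
T_allowed = 8 / 0.790041 = 10.126057 hours
Dose = (T / T_allowed) * 100
Dose = (6.7 / 10.126057) * 100 = 66.17

66.17 %


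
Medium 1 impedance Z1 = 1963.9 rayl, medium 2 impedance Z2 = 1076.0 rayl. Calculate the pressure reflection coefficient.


Given values:
  Z1 = 1963.9 rayl, Z2 = 1076.0 rayl
Formula: R = (Z2 - Z1) / (Z2 + Z1)
Numerator: Z2 - Z1 = 1076.0 - 1963.9 = -887.9
Denominator: Z2 + Z1 = 1076.0 + 1963.9 = 3039.9
R = -887.9 / 3039.9 = -0.2921

-0.2921


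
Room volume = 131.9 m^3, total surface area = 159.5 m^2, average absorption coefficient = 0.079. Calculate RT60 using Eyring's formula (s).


Given values:
  V = 131.9 m^3, S = 159.5 m^2, alpha = 0.079
Formula: RT60 = 0.161 * V / (-S * ln(1 - alpha))
Compute ln(1 - 0.079) = ln(0.921) = -0.082295
Denominator: -159.5 * -0.082295 = 13.1261
Numerator: 0.161 * 131.9 = 21.2359
RT60 = 21.2359 / 13.1261 = 1.618

1.618 s


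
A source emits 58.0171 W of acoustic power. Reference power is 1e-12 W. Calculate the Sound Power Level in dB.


Given values:
  W = 58.0171 W
  W_ref = 1e-12 W
Formula: SWL = 10 * log10(W / W_ref)
Compute ratio: W / W_ref = 58017100000000
Compute log10: log10(58017100000000) = 13.763556
Multiply: SWL = 10 * 13.763556 = 137.64

137.64 dB


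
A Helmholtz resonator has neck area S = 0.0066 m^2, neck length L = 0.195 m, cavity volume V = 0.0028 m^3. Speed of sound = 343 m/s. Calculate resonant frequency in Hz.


Given values:
  S = 0.0066 m^2, L = 0.195 m, V = 0.0028 m^3, c = 343 m/s
Formula: f = (c / (2*pi)) * sqrt(S / (V * L))
Compute V * L = 0.0028 * 0.195 = 0.000546
Compute S / (V * L) = 0.0066 / 0.000546 = 12.0879
Compute sqrt(12.0879) = 3.476766
Compute c / (2*pi) = 343 / 6.283185 = 54.590148
f = 54.590148 * 3.476766 = 189.8

189.8 Hz


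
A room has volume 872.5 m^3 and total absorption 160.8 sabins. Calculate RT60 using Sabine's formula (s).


Given values:
  V = 872.5 m^3
  A = 160.8 sabins
Formula: RT60 = 0.161 * V / A
Numerator: 0.161 * 872.5 = 140.4725
RT60 = 140.4725 / 160.8 = 0.874

0.874 s


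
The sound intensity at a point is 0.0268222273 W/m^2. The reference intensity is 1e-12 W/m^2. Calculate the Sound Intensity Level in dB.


Given values:
  I = 0.0268222273 W/m^2
  I_ref = 1e-12 W/m^2
Formula: SIL = 10 * log10(I / I_ref)
Compute ratio: I / I_ref = 26822227300
Compute log10: log10(26822227300) = 10.428495
Multiply: SIL = 10 * 10.428495 = 104.28

104.28 dB


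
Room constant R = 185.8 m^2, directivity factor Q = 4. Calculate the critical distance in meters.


Given values:
  R = 185.8 m^2, Q = 4
Formula: d_c = 0.141 * sqrt(Q * R)
Compute Q * R = 4 * 185.8 = 743.2
Compute sqrt(743.2) = 27.2617
d_c = 0.141 * 27.2617 = 3.844

3.844 m


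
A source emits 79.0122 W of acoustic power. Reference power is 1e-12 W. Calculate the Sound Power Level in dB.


Given values:
  W = 79.0122 W
  W_ref = 1e-12 W
Formula: SWL = 10 * log10(W / W_ref)
Compute ratio: W / W_ref = 79012200000000
Compute log10: log10(79012200000000) = 13.897694
Multiply: SWL = 10 * 13.897694 = 138.98

138.98 dB


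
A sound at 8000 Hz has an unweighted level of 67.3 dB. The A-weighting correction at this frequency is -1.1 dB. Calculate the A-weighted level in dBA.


Given values:
  SPL = 67.3 dB
  A-weighting at 8000 Hz = -1.1 dB
Formula: L_A = SPL + A_weight
L_A = 67.3 + (-1.1)
L_A = 66.2

66.2 dBA


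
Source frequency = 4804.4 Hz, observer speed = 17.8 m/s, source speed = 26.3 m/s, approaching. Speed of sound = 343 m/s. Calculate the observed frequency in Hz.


Given values:
  f_s = 4804.4 Hz, v_o = 17.8 m/s, v_s = 26.3 m/s
  Direction: approaching
Formula: f_o = f_s * (c + v_o) / (c - v_s)
Numerator: c + v_o = 343 + 17.8 = 360.8
Denominator: c - v_s = 343 - 26.3 = 316.7
f_o = 4804.4 * 360.8 / 316.7 = 5473.41

5473.41 Hz


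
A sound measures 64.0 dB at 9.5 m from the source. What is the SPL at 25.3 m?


Given values:
  SPL1 = 64.0 dB, r1 = 9.5 m, r2 = 25.3 m
Formula: SPL2 = SPL1 - 20 * log10(r2 / r1)
Compute ratio: r2 / r1 = 25.3 / 9.5 = 2.6632
Compute log10: log10(2.6632) = 0.425404
Compute drop: 20 * 0.425404 = 8.5081
SPL2 = 64.0 - 8.5081 = 55.49

55.49 dB


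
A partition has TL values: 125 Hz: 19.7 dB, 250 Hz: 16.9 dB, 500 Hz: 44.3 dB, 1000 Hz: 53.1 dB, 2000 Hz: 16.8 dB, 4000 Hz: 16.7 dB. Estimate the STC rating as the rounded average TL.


Given TL values at each frequency:
  125 Hz: 19.7 dB
  250 Hz: 16.9 dB
  500 Hz: 44.3 dB
  1000 Hz: 53.1 dB
  2000 Hz: 16.8 dB
  4000 Hz: 16.7 dB
Formula: STC ~ round(average of TL values)
Sum = 19.7 + 16.9 + 44.3 + 53.1 + 16.8 + 16.7 = 167.5
Average = 167.5 / 6 = 27.92
Rounded: 28

28


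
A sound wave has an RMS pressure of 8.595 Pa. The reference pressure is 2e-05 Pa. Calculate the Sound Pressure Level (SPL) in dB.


Given values:
  p = 8.595 Pa
  p_ref = 2e-05 Pa
Formula: SPL = 20 * log10(p / p_ref)
Compute ratio: p / p_ref = 8.595 / 2e-05 = 429750
Compute log10: log10(429750) = 5.633216
Multiply: SPL = 20 * 5.633216 = 112.66

112.66 dB


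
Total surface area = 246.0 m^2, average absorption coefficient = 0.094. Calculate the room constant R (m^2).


Given values:
  S = 246.0 m^2, alpha = 0.094
Formula: R = S * alpha / (1 - alpha)
Numerator: 246.0 * 0.094 = 23.124
Denominator: 1 - 0.094 = 0.906
R = 23.124 / 0.906 = 25.52

25.52 m^2


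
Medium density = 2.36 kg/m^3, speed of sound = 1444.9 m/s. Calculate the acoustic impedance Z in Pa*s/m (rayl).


Given values:
  rho = 2.36 kg/m^3
  c = 1444.9 m/s
Formula: Z = rho * c
Z = 2.36 * 1444.9
Z = 3409.96

3409.96 rayl


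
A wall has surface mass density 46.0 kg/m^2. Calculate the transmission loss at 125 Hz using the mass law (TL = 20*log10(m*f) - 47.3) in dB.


Given values:
  m = 46.0 kg/m^2, f = 125 Hz
Formula: TL = 20 * log10(m * f) - 47.3
Compute m * f = 46.0 * 125 = 5750.0
Compute log10(5750.0) = 3.759668
Compute 20 * 3.759668 = 75.1934
TL = 75.1934 - 47.3 = 27.89

27.89 dB


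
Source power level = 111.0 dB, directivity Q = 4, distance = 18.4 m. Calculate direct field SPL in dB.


Given values:
  Lw = 111.0 dB, Q = 4, r = 18.4 m
Formula: SPL = Lw + 10 * log10(Q / (4 * pi * r^2))
Compute 4 * pi * r^2 = 4 * pi * 18.4^2 = 4254.4704
Compute Q / denom = 4 / 4254.4704 = 0.00094019
Compute 10 * log10(0.00094019) = -30.2678
SPL = 111.0 + (-30.2678) = 80.73

80.73 dB


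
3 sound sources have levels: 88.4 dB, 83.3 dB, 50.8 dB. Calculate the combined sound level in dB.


Formula: L_total = 10 * log10( sum(10^(Li/10)) )
  Source 1: 10^(88.4/10) = 691830970.9189
  Source 2: 10^(83.3/10) = 213796208.9502
  Source 3: 10^(50.8/10) = 120226.4435
Sum of linear values = 905747406.3126
L_total = 10 * log10(905747406.3126) = 89.57

89.57 dB


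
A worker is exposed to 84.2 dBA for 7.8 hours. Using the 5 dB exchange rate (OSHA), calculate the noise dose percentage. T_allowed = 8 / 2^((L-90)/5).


Given values:
  L = 84.2 dBA, T = 7.8 hours
Formula: T_allowed = 8 / 2^((L - 90) / 5)
Compute exponent: (84.2 - 90) / 5 = -1.16
Compute 2^(-1.16) = 0.447513
T_allowed = 8 / 0.447513 = 17.876576 hours
Dose = (T / T_allowed) * 100
Dose = (7.8 / 17.876576) * 100 = 43.63

43.63 %


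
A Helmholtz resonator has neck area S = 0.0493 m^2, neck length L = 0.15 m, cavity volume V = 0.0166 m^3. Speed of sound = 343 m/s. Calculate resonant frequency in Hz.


Given values:
  S = 0.0493 m^2, L = 0.15 m, V = 0.0166 m^3, c = 343 m/s
Formula: f = (c / (2*pi)) * sqrt(S / (V * L))
Compute V * L = 0.0166 * 0.15 = 0.00249
Compute S / (V * L) = 0.0493 / 0.00249 = 19.7992
Compute sqrt(19.7992) = 4.449629
Compute c / (2*pi) = 343 / 6.283185 = 54.590148
f = 54.590148 * 4.449629 = 242.91

242.91 Hz


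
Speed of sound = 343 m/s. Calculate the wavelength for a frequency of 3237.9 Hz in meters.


Given values:
  c = 343 m/s, f = 3237.9 Hz
Formula: lambda = c / f
lambda = 343 / 3237.9
lambda = 0.1059

0.1059 m


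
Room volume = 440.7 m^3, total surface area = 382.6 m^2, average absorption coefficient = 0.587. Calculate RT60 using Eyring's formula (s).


Given values:
  V = 440.7 m^3, S = 382.6 m^2, alpha = 0.587
Formula: RT60 = 0.161 * V / (-S * ln(1 - alpha))
Compute ln(1 - 0.587) = ln(0.413) = -0.884308
Denominator: -382.6 * -0.884308 = 338.3362
Numerator: 0.161 * 440.7 = 70.9527
RT60 = 70.9527 / 338.3362 = 0.21

0.21 s


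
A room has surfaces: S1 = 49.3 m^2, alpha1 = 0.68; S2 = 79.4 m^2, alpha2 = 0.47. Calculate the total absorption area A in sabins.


Given surfaces:
  Surface 1: 49.3 * 0.68 = 33.524
  Surface 2: 79.4 * 0.47 = 37.318
Formula: A = sum(Si * alpha_i)
A = 33.524 + 37.318
A = 70.84

70.84 sabins


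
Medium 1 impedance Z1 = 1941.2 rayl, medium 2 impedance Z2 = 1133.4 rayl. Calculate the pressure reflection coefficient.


Given values:
  Z1 = 1941.2 rayl, Z2 = 1133.4 rayl
Formula: R = (Z2 - Z1) / (Z2 + Z1)
Numerator: Z2 - Z1 = 1133.4 - 1941.2 = -807.8
Denominator: Z2 + Z1 = 1133.4 + 1941.2 = 3074.6
R = -807.8 / 3074.6 = -0.2627

-0.2627


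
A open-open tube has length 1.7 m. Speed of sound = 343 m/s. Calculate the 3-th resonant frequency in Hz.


Given values:
  Tube type: open-open, L = 1.7 m, c = 343 m/s, n = 3
Formula: f_n = n * c / (2 * L)
Compute 2 * L = 2 * 1.7 = 3.4
f = 3 * 343 / 3.4
f = 302.65

302.65 Hz


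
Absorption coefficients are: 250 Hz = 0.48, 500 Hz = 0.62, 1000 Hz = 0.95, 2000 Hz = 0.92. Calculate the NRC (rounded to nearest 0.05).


Given values:
  a_250 = 0.48, a_500 = 0.62
  a_1000 = 0.95, a_2000 = 0.92
Formula: NRC = (a250 + a500 + a1000 + a2000) / 4
Sum = 0.48 + 0.62 + 0.95 + 0.92 = 2.97
NRC = 2.97 / 4 = 0.7425
Rounded to nearest 0.05: 0.75

0.75


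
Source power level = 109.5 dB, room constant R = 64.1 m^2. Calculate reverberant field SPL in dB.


Given values:
  Lw = 109.5 dB, R = 64.1 m^2
Formula: SPL = Lw + 10 * log10(4 / R)
Compute 4 / R = 4 / 64.1 = 0.062402
Compute 10 * log10(0.062402) = -12.048
SPL = 109.5 + (-12.048) = 97.45

97.45 dB


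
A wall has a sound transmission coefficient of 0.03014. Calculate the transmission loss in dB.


Given values:
  tau = 0.03014
Formula: TL = 10 * log10(1 / tau)
Compute 1 / tau = 1 / 0.03014 = 33.1785
Compute log10(33.1785) = 1.520857
TL = 10 * 1.520857 = 15.21

15.21 dB


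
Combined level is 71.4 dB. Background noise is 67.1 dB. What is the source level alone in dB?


Given values:
  L_total = 71.4 dB, L_bg = 67.1 dB
Formula: L_source = 10 * log10(10^(L_total/10) - 10^(L_bg/10))
Convert to linear:
  10^(71.4/10) = 13803842.646
  10^(67.1/10) = 5128613.8399
Difference: 13803842.646 - 5128613.8399 = 8675228.8061
L_source = 10 * log10(8675228.8061) = 69.38

69.38 dB


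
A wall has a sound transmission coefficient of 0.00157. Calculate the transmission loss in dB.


Given values:
  tau = 0.00157
Formula: TL = 10 * log10(1 / tau)
Compute 1 / tau = 1 / 0.00157 = 636.9427
Compute log10(636.9427) = 2.8041
TL = 10 * 2.8041 = 28.04

28.04 dB


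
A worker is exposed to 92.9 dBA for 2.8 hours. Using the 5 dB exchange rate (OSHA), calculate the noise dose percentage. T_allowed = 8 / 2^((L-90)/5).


Given values:
  L = 92.9 dBA, T = 2.8 hours
Formula: T_allowed = 8 / 2^((L - 90) / 5)
Compute exponent: (92.9 - 90) / 5 = 0.58
Compute 2^(0.58) = 1.494849
T_allowed = 8 / 1.494849 = 5.351711 hours
Dose = (T / T_allowed) * 100
Dose = (2.8 / 5.351711) * 100 = 52.32

52.32 %


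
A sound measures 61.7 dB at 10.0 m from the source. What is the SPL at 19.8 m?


Given values:
  SPL1 = 61.7 dB, r1 = 10.0 m, r2 = 19.8 m
Formula: SPL2 = SPL1 - 20 * log10(r2 / r1)
Compute ratio: r2 / r1 = 19.8 / 10.0 = 1.98
Compute log10: log10(1.98) = 0.296665
Compute drop: 20 * 0.296665 = 5.9333
SPL2 = 61.7 - 5.9333 = 55.77

55.77 dB


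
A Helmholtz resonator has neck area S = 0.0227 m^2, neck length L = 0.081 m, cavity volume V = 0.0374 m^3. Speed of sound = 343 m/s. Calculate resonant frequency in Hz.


Given values:
  S = 0.0227 m^2, L = 0.081 m, V = 0.0374 m^3, c = 343 m/s
Formula: f = (c / (2*pi)) * sqrt(S / (V * L))
Compute V * L = 0.0374 * 0.081 = 0.0030294
Compute S / (V * L) = 0.0227 / 0.0030294 = 7.4932
Compute sqrt(7.4932) = 2.737371
Compute c / (2*pi) = 343 / 6.283185 = 54.590148
f = 54.590148 * 2.737371 = 149.43

149.43 Hz


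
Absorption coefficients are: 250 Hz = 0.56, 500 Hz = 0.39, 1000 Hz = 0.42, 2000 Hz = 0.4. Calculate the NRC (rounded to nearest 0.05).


Given values:
  a_250 = 0.56, a_500 = 0.39
  a_1000 = 0.42, a_2000 = 0.4
Formula: NRC = (a250 + a500 + a1000 + a2000) / 4
Sum = 0.56 + 0.39 + 0.42 + 0.4 = 1.77
NRC = 1.77 / 4 = 0.4425
Rounded to nearest 0.05: 0.45

0.45


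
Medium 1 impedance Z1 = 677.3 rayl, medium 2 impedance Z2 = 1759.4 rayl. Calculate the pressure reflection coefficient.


Given values:
  Z1 = 677.3 rayl, Z2 = 1759.4 rayl
Formula: R = (Z2 - Z1) / (Z2 + Z1)
Numerator: Z2 - Z1 = 1759.4 - 677.3 = 1082.1
Denominator: Z2 + Z1 = 1759.4 + 677.3 = 2436.7
R = 1082.1 / 2436.7 = 0.4441

0.4441


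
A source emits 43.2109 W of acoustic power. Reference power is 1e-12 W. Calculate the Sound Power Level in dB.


Given values:
  W = 43.2109 W
  W_ref = 1e-12 W
Formula: SWL = 10 * log10(W / W_ref)
Compute ratio: W / W_ref = 43210900000000
Compute log10: log10(43210900000000) = 13.635593
Multiply: SWL = 10 * 13.635593 = 136.36

136.36 dB


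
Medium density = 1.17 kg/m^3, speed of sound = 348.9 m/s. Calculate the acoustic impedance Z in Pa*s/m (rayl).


Given values:
  rho = 1.17 kg/m^3
  c = 348.9 m/s
Formula: Z = rho * c
Z = 1.17 * 348.9
Z = 408.21

408.21 rayl


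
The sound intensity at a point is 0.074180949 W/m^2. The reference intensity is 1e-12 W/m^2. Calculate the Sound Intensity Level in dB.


Given values:
  I = 0.074180949 W/m^2
  I_ref = 1e-12 W/m^2
Formula: SIL = 10 * log10(I / I_ref)
Compute ratio: I / I_ref = 74180949000
Compute log10: log10(74180949000) = 10.870292
Multiply: SIL = 10 * 10.870292 = 108.7

108.7 dB


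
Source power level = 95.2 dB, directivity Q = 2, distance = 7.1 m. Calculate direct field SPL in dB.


Given values:
  Lw = 95.2 dB, Q = 2, r = 7.1 m
Formula: SPL = Lw + 10 * log10(Q / (4 * pi * r^2))
Compute 4 * pi * r^2 = 4 * pi * 7.1^2 = 633.4707
Compute Q / denom = 2 / 633.4707 = 0.00315721
Compute 10 * log10(0.00315721) = -25.007
SPL = 95.2 + (-25.007) = 70.19

70.19 dB


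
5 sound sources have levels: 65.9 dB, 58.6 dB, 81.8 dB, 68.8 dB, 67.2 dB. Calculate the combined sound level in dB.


Formula: L_total = 10 * log10( sum(10^(Li/10)) )
  Source 1: 10^(65.9/10) = 3890451.4499
  Source 2: 10^(58.6/10) = 724435.9601
  Source 3: 10^(81.8/10) = 151356124.8436
  Source 4: 10^(68.8/10) = 7585775.7503
  Source 5: 10^(67.2/10) = 5248074.6025
Sum of linear values = 168804862.6064
L_total = 10 * log10(168804862.6064) = 82.27

82.27 dB


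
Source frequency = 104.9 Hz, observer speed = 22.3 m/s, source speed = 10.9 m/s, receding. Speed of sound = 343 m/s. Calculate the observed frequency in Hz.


Given values:
  f_s = 104.9 Hz, v_o = 22.3 m/s, v_s = 10.9 m/s
  Direction: receding
Formula: f_o = f_s * (c - v_o) / (c + v_s)
Numerator: c - v_o = 343 - 22.3 = 320.7
Denominator: c + v_s = 343 + 10.9 = 353.9
f_o = 104.9 * 320.7 / 353.9 = 95.06

95.06 Hz


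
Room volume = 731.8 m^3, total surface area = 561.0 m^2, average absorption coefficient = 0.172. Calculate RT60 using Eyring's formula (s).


Given values:
  V = 731.8 m^3, S = 561.0 m^2, alpha = 0.172
Formula: RT60 = 0.161 * V / (-S * ln(1 - alpha))
Compute ln(1 - 0.172) = ln(0.828) = -0.188742
Denominator: -561.0 * -0.188742 = 105.8843
Numerator: 0.161 * 731.8 = 117.8198
RT60 = 117.8198 / 105.8843 = 1.113

1.113 s


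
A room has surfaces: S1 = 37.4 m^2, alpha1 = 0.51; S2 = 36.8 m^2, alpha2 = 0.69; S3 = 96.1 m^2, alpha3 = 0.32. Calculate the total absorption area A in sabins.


Given surfaces:
  Surface 1: 37.4 * 0.51 = 19.074
  Surface 2: 36.8 * 0.69 = 25.392
  Surface 3: 96.1 * 0.32 = 30.752
Formula: A = sum(Si * alpha_i)
A = 19.074 + 25.392 + 30.752
A = 75.22

75.22 sabins


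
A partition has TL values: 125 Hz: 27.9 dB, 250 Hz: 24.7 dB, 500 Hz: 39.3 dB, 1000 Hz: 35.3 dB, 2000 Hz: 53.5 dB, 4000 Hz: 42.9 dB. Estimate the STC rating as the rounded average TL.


Given TL values at each frequency:
  125 Hz: 27.9 dB
  250 Hz: 24.7 dB
  500 Hz: 39.3 dB
  1000 Hz: 35.3 dB
  2000 Hz: 53.5 dB
  4000 Hz: 42.9 dB
Formula: STC ~ round(average of TL values)
Sum = 27.9 + 24.7 + 39.3 + 35.3 + 53.5 + 42.9 = 223.6
Average = 223.6 / 6 = 37.27
Rounded: 37

37


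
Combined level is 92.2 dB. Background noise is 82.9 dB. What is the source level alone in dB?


Given values:
  L_total = 92.2 dB, L_bg = 82.9 dB
Formula: L_source = 10 * log10(10^(L_total/10) - 10^(L_bg/10))
Convert to linear:
  10^(92.2/10) = 1659586907.4376
  10^(82.9/10) = 194984459.9758
Difference: 1659586907.4376 - 194984459.9758 = 1464602447.4618
L_source = 10 * log10(1464602447.4618) = 91.66

91.66 dB


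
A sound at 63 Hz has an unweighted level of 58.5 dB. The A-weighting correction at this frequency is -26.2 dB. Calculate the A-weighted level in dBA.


Given values:
  SPL = 58.5 dB
  A-weighting at 63 Hz = -26.2 dB
Formula: L_A = SPL + A_weight
L_A = 58.5 + (-26.2)
L_A = 32.3

32.3 dBA


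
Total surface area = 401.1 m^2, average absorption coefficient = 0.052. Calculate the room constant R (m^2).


Given values:
  S = 401.1 m^2, alpha = 0.052
Formula: R = S * alpha / (1 - alpha)
Numerator: 401.1 * 0.052 = 20.8572
Denominator: 1 - 0.052 = 0.948
R = 20.8572 / 0.948 = 22.0

22.0 m^2


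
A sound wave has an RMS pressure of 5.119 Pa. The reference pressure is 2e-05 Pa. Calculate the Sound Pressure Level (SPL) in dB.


Given values:
  p = 5.119 Pa
  p_ref = 2e-05 Pa
Formula: SPL = 20 * log10(p / p_ref)
Compute ratio: p / p_ref = 5.119 / 2e-05 = 255950
Compute log10: log10(255950) = 5.408155
Multiply: SPL = 20 * 5.408155 = 108.16

108.16 dB


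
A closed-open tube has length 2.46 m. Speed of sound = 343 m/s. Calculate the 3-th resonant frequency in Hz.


Given values:
  Tube type: closed-open, L = 2.46 m, c = 343 m/s, n = 3
Formula: f_n = (2n - 1) * c / (4 * L)
Compute 2n - 1 = 2*3 - 1 = 5
Compute 4 * L = 4 * 2.46 = 9.84
f = 5 * 343 / 9.84
f = 174.29

174.29 Hz


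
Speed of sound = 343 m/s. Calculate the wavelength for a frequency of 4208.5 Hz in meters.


Given values:
  c = 343 m/s, f = 4208.5 Hz
Formula: lambda = c / f
lambda = 343 / 4208.5
lambda = 0.0815

0.0815 m


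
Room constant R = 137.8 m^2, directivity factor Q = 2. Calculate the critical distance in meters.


Given values:
  R = 137.8 m^2, Q = 2
Formula: d_c = 0.141 * sqrt(Q * R)
Compute Q * R = 2 * 137.8 = 275.6
Compute sqrt(275.6) = 16.6012
d_c = 0.141 * 16.6012 = 2.341

2.341 m


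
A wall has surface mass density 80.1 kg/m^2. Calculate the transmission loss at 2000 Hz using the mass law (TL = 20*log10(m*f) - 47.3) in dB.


Given values:
  m = 80.1 kg/m^2, f = 2000 Hz
Formula: TL = 20 * log10(m * f) - 47.3
Compute m * f = 80.1 * 2000 = 160200.0
Compute log10(160200.0) = 5.204663
Compute 20 * 5.204663 = 104.0933
TL = 104.0933 - 47.3 = 56.79

56.79 dB


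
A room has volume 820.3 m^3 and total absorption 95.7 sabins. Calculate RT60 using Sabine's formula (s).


Given values:
  V = 820.3 m^3
  A = 95.7 sabins
Formula: RT60 = 0.161 * V / A
Numerator: 0.161 * 820.3 = 132.0683
RT60 = 132.0683 / 95.7 = 1.38

1.38 s


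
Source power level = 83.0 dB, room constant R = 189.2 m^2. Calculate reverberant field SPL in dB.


Given values:
  Lw = 83.0 dB, R = 189.2 m^2
Formula: SPL = Lw + 10 * log10(4 / R)
Compute 4 / R = 4 / 189.2 = 0.021142
Compute 10 * log10(0.021142) = -16.7485
SPL = 83.0 + (-16.7485) = 66.25

66.25 dB


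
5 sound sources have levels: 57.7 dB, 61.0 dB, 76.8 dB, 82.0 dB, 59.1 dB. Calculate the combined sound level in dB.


Formula: L_total = 10 * log10( sum(10^(Li/10)) )
  Source 1: 10^(57.7/10) = 588843.6554
  Source 2: 10^(61.0/10) = 1258925.4118
  Source 3: 10^(76.8/10) = 47863009.2323
  Source 4: 10^(82.0/10) = 158489319.2461
  Source 5: 10^(59.1/10) = 812830.5162
Sum of linear values = 209012928.0618
L_total = 10 * log10(209012928.0618) = 83.2

83.2 dB


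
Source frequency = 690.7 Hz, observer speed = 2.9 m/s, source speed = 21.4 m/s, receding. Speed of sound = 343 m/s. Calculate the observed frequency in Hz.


Given values:
  f_s = 690.7 Hz, v_o = 2.9 m/s, v_s = 21.4 m/s
  Direction: receding
Formula: f_o = f_s * (c - v_o) / (c + v_s)
Numerator: c - v_o = 343 - 2.9 = 340.1
Denominator: c + v_s = 343 + 21.4 = 364.4
f_o = 690.7 * 340.1 / 364.4 = 644.64

644.64 Hz


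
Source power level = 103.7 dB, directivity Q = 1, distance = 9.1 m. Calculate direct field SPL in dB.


Given values:
  Lw = 103.7 dB, Q = 1, r = 9.1 m
Formula: SPL = Lw + 10 * log10(Q / (4 * pi * r^2))
Compute 4 * pi * r^2 = 4 * pi * 9.1^2 = 1040.6212
Compute Q / denom = 1 / 1040.6212 = 0.00096096
Compute 10 * log10(0.00096096) = -30.1729
SPL = 103.7 + (-30.1729) = 73.53

73.53 dB


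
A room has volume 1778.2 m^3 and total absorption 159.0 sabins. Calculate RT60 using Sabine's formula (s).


Given values:
  V = 1778.2 m^3
  A = 159.0 sabins
Formula: RT60 = 0.161 * V / A
Numerator: 0.161 * 1778.2 = 286.2902
RT60 = 286.2902 / 159.0 = 1.801

1.801 s


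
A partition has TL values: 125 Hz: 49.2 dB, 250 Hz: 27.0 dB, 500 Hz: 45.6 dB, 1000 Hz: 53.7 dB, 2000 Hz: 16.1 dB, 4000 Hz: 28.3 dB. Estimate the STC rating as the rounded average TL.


Given TL values at each frequency:
  125 Hz: 49.2 dB
  250 Hz: 27.0 dB
  500 Hz: 45.6 dB
  1000 Hz: 53.7 dB
  2000 Hz: 16.1 dB
  4000 Hz: 28.3 dB
Formula: STC ~ round(average of TL values)
Sum = 49.2 + 27.0 + 45.6 + 53.7 + 16.1 + 28.3 = 219.9
Average = 219.9 / 6 = 36.65
Rounded: 37

37


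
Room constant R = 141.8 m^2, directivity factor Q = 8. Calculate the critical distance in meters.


Given values:
  R = 141.8 m^2, Q = 8
Formula: d_c = 0.141 * sqrt(Q * R)
Compute Q * R = 8 * 141.8 = 1134.4
Compute sqrt(1134.4) = 33.6809
d_c = 0.141 * 33.6809 = 4.749

4.749 m


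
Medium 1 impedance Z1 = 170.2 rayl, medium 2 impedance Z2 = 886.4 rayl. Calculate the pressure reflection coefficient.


Given values:
  Z1 = 170.2 rayl, Z2 = 886.4 rayl
Formula: R = (Z2 - Z1) / (Z2 + Z1)
Numerator: Z2 - Z1 = 886.4 - 170.2 = 716.2
Denominator: Z2 + Z1 = 886.4 + 170.2 = 1056.6
R = 716.2 / 1056.6 = 0.6778

0.6778


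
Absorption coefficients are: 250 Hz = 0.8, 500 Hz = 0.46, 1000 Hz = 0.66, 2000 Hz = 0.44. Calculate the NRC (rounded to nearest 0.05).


Given values:
  a_250 = 0.8, a_500 = 0.46
  a_1000 = 0.66, a_2000 = 0.44
Formula: NRC = (a250 + a500 + a1000 + a2000) / 4
Sum = 0.8 + 0.46 + 0.66 + 0.44 = 2.36
NRC = 2.36 / 4 = 0.59
Rounded to nearest 0.05: 0.6

0.6


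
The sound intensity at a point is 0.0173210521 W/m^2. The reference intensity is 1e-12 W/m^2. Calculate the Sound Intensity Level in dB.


Given values:
  I = 0.0173210521 W/m^2
  I_ref = 1e-12 W/m^2
Formula: SIL = 10 * log10(I / I_ref)
Compute ratio: I / I_ref = 17321052100
Compute log10: log10(17321052100) = 10.238574
Multiply: SIL = 10 * 10.238574 = 102.39

102.39 dB


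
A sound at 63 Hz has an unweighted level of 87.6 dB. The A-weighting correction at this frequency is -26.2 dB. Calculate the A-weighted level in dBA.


Given values:
  SPL = 87.6 dB
  A-weighting at 63 Hz = -26.2 dB
Formula: L_A = SPL + A_weight
L_A = 87.6 + (-26.2)
L_A = 61.4

61.4 dBA


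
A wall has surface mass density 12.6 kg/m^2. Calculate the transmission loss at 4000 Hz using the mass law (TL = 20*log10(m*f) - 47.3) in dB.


Given values:
  m = 12.6 kg/m^2, f = 4000 Hz
Formula: TL = 20 * log10(m * f) - 47.3
Compute m * f = 12.6 * 4000 = 50400.0
Compute log10(50400.0) = 4.702431
Compute 20 * 4.702431 = 94.0486
TL = 94.0486 - 47.3 = 46.75

46.75 dB


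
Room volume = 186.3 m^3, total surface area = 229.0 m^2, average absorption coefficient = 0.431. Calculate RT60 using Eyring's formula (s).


Given values:
  V = 186.3 m^3, S = 229.0 m^2, alpha = 0.431
Formula: RT60 = 0.161 * V / (-S * ln(1 - alpha))
Compute ln(1 - 0.431) = ln(0.569) = -0.563875
Denominator: -229.0 * -0.563875 = 129.1274
Numerator: 0.161 * 186.3 = 29.9943
RT60 = 29.9943 / 129.1274 = 0.232

0.232 s


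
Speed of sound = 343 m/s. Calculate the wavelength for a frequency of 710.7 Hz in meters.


Given values:
  c = 343 m/s, f = 710.7 Hz
Formula: lambda = c / f
lambda = 343 / 710.7
lambda = 0.4826

0.4826 m


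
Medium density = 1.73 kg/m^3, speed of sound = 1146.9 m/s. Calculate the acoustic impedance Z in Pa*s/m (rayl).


Given values:
  rho = 1.73 kg/m^3
  c = 1146.9 m/s
Formula: Z = rho * c
Z = 1.73 * 1146.9
Z = 1984.14

1984.14 rayl


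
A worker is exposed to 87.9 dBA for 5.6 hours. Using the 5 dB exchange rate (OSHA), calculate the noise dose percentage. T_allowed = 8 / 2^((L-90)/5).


Given values:
  L = 87.9 dBA, T = 5.6 hours
Formula: T_allowed = 8 / 2^((L - 90) / 5)
Compute exponent: (87.9 - 90) / 5 = -0.42
Compute 2^(-0.42) = 0.747425
T_allowed = 8 / 0.747425 = 10.703415 hours
Dose = (T / T_allowed) * 100
Dose = (5.6 / 10.703415) * 100 = 52.32

52.32 %


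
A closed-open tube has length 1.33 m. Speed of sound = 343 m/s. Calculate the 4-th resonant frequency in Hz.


Given values:
  Tube type: closed-open, L = 1.33 m, c = 343 m/s, n = 4
Formula: f_n = (2n - 1) * c / (4 * L)
Compute 2n - 1 = 2*4 - 1 = 7
Compute 4 * L = 4 * 1.33 = 5.32
f = 7 * 343 / 5.32
f = 451.32

451.32 Hz


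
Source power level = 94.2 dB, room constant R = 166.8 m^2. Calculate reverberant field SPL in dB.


Given values:
  Lw = 94.2 dB, R = 166.8 m^2
Formula: SPL = Lw + 10 * log10(4 / R)
Compute 4 / R = 4 / 166.8 = 0.023981
Compute 10 * log10(0.023981) = -16.2013
SPL = 94.2 + (-16.2013) = 78.0

78.0 dB


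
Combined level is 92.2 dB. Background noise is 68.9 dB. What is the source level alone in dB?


Given values:
  L_total = 92.2 dB, L_bg = 68.9 dB
Formula: L_source = 10 * log10(10^(L_total/10) - 10^(L_bg/10))
Convert to linear:
  10^(92.2/10) = 1659586907.4376
  10^(68.9/10) = 7762471.1663
Difference: 1659586907.4376 - 7762471.1663 = 1651824436.2713
L_source = 10 * log10(1651824436.2713) = 92.18

92.18 dB


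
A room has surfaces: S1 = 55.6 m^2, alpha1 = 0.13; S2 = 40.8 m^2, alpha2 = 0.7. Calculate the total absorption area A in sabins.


Given surfaces:
  Surface 1: 55.6 * 0.13 = 7.228
  Surface 2: 40.8 * 0.7 = 28.56
Formula: A = sum(Si * alpha_i)
A = 7.228 + 28.56
A = 35.79

35.79 sabins


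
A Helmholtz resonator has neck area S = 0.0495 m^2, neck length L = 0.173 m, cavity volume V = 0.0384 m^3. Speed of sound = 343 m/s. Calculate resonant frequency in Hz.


Given values:
  S = 0.0495 m^2, L = 0.173 m, V = 0.0384 m^3, c = 343 m/s
Formula: f = (c / (2*pi)) * sqrt(S / (V * L))
Compute V * L = 0.0384 * 0.173 = 0.0066432
Compute S / (V * L) = 0.0495 / 0.0066432 = 7.4512
Compute sqrt(7.4512) = 2.729689
Compute c / (2*pi) = 343 / 6.283185 = 54.590148
f = 54.590148 * 2.729689 = 149.01

149.01 Hz


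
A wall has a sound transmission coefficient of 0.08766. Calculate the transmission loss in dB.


Given values:
  tau = 0.08766
Formula: TL = 10 * log10(1 / tau)
Compute 1 / tau = 1 / 0.08766 = 11.4077
Compute log10(11.4077) = 1.057198
TL = 10 * 1.057198 = 10.57

10.57 dB


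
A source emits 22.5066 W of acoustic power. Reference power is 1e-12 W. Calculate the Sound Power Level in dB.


Given values:
  W = 22.5066 W
  W_ref = 1e-12 W
Formula: SWL = 10 * log10(W / W_ref)
Compute ratio: W / W_ref = 22506600000000
Compute log10: log10(22506600000000) = 13.35231
Multiply: SWL = 10 * 13.35231 = 133.52

133.52 dB


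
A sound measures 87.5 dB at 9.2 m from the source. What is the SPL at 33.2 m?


Given values:
  SPL1 = 87.5 dB, r1 = 9.2 m, r2 = 33.2 m
Formula: SPL2 = SPL1 - 20 * log10(r2 / r1)
Compute ratio: r2 / r1 = 33.2 / 9.2 = 3.6087
Compute log10: log10(3.6087) = 0.557351
Compute drop: 20 * 0.557351 = 11.147
SPL2 = 87.5 - 11.147 = 76.35

76.35 dB


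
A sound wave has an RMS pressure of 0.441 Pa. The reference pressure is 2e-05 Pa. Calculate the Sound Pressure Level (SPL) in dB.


Given values:
  p = 0.441 Pa
  p_ref = 2e-05 Pa
Formula: SPL = 20 * log10(p / p_ref)
Compute ratio: p / p_ref = 0.441 / 2e-05 = 22050
Compute log10: log10(22050) = 4.343409
Multiply: SPL = 20 * 4.343409 = 86.87

86.87 dB


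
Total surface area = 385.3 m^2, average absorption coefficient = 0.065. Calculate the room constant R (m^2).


Given values:
  S = 385.3 m^2, alpha = 0.065
Formula: R = S * alpha / (1 - alpha)
Numerator: 385.3 * 0.065 = 25.0445
Denominator: 1 - 0.065 = 0.935
R = 25.0445 / 0.935 = 26.79

26.79 m^2
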